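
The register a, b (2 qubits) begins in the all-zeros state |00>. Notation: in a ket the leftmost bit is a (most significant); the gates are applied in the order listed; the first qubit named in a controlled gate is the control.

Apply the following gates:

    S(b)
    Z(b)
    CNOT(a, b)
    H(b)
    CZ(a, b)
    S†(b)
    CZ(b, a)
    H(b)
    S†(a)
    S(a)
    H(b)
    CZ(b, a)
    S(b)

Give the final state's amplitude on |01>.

|01> carries amplitude sqrt(2)/2 in the final state.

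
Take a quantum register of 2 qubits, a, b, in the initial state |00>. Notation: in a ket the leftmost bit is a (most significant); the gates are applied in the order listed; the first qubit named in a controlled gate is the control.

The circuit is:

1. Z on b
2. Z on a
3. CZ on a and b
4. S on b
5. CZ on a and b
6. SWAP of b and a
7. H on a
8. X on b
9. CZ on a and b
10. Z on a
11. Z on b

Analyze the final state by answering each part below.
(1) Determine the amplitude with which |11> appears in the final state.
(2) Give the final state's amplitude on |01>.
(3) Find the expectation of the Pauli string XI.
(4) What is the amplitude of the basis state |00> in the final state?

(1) The amplitude on |11> is -sqrt(2)/2.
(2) |01> carries amplitude -sqrt(2)/2 in the final state.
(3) The expectation value of XI is 1.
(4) The final state's coefficient on |00> equals 0.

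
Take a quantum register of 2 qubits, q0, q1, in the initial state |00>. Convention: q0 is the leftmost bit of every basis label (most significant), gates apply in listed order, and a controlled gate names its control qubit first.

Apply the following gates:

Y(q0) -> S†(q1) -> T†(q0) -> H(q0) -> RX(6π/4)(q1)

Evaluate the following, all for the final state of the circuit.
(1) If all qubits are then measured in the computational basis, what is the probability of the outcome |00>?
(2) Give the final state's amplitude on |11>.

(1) Outcome |00> occurs with probability 1/4.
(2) The amplitude on |11> is exp(3*I*pi/4)/2.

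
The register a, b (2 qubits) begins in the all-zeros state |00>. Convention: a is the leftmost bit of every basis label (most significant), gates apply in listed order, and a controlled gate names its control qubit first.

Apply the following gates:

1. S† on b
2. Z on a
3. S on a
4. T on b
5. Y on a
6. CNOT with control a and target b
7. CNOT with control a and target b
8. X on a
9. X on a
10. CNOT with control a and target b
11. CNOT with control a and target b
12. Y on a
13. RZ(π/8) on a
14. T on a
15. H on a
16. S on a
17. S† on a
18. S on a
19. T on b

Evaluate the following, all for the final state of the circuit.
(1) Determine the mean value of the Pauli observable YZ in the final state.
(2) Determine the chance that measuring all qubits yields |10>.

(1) The expectation value of YZ is 1. Key observation: the block from step 5 through step 12 cancels to the identity and can be dropped.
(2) Outcome |10> occurs with probability 1/2.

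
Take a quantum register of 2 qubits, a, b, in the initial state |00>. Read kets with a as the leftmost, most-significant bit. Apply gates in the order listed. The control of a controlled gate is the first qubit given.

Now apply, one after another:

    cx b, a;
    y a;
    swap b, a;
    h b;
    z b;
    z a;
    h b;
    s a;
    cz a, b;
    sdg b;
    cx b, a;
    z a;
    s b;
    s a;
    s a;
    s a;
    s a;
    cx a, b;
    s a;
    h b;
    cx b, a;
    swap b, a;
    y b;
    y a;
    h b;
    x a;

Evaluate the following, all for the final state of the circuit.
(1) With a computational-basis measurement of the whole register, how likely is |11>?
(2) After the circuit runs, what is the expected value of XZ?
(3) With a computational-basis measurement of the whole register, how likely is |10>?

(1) The probability of measuring |11> is 1/4. Key observation: steps 14-17 multiply out to the identity, so the circuit reduces to the remaining gates.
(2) In the final state, XZ has expectation 1.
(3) A full measurement returns |10> with probability 1/4.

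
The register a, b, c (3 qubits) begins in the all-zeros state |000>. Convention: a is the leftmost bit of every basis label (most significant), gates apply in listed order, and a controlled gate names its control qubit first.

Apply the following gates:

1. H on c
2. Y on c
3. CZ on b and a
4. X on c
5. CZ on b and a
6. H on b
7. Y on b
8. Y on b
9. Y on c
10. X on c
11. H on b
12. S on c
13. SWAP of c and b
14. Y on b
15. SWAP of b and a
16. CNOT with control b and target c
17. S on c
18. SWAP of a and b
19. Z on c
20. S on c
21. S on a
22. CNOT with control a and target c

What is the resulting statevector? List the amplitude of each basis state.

The final amplitudes are -sqrt(2)/2 on |000>, -sqrt(2)*I/2 on |010>, and 0 on every other basis state.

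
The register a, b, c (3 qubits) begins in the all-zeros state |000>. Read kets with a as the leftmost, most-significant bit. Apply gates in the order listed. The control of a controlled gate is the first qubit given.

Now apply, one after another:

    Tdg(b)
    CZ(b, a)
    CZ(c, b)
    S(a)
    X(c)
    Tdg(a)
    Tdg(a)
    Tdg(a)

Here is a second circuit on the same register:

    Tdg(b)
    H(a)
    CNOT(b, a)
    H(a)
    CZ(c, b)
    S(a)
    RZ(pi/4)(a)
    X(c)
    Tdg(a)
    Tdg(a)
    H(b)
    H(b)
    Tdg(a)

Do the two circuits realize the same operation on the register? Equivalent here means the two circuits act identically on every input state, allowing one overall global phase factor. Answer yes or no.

No — the two circuits implement different unitaries, even allowing a global phase.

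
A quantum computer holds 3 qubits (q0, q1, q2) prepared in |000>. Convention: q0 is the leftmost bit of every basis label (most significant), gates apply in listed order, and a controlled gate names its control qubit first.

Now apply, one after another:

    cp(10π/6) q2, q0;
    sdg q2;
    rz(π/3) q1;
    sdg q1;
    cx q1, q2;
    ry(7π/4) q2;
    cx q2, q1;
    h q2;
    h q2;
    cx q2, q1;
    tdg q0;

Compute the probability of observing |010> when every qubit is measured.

Outcome |010> occurs with probability 0. Key observation: steps 8-9 multiply out to the identity, so the circuit reduces to the remaining gates.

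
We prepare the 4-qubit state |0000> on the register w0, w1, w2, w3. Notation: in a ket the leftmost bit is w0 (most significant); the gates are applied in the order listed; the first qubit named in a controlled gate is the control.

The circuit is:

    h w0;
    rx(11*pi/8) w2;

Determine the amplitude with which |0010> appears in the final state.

The final state's coefficient on |0010> equals -sqrt(2)*I*sin(5*pi/16)/2.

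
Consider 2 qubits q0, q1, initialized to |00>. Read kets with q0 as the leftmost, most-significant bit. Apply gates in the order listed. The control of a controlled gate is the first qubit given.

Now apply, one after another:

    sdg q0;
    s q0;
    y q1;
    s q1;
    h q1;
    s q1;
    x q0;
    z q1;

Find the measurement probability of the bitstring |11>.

A full measurement returns |11> with probability 1/2.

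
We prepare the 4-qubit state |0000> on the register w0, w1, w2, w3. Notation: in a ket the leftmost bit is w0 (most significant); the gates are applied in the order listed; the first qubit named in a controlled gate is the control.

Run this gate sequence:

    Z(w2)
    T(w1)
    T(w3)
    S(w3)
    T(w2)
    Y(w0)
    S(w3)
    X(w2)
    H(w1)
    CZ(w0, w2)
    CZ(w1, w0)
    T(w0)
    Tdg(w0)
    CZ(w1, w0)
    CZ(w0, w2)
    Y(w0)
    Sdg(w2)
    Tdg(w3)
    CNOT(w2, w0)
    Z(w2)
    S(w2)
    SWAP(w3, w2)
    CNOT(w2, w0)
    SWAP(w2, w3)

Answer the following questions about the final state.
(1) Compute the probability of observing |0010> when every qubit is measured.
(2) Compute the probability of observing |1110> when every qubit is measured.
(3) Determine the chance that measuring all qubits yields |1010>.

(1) The probability of measuring |0010> is 0. Key observation: the block from step 10 through step 15 cancels to the identity and can be dropped.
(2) Outcome |1110> occurs with probability 1/2.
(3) A full measurement returns |1010> with probability 1/2.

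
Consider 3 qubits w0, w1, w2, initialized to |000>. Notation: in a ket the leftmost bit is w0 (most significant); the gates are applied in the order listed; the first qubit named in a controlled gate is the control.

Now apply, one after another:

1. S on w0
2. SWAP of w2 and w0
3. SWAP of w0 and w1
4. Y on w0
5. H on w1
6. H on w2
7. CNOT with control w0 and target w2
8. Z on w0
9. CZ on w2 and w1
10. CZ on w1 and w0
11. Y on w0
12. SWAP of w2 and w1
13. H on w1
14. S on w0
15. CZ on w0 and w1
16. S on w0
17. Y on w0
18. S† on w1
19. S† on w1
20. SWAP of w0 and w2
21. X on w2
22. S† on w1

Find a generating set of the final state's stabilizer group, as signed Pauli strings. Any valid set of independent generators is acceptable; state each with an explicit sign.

The stabilizer group can be generated by -XYI, +ZZI, +IIZ, among other valid generating sets.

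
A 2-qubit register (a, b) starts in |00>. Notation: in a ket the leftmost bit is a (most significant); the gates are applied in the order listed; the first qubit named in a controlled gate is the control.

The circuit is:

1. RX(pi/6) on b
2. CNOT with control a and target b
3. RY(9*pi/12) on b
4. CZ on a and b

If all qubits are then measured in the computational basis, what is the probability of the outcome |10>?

Outcome |10> occurs with probability 0.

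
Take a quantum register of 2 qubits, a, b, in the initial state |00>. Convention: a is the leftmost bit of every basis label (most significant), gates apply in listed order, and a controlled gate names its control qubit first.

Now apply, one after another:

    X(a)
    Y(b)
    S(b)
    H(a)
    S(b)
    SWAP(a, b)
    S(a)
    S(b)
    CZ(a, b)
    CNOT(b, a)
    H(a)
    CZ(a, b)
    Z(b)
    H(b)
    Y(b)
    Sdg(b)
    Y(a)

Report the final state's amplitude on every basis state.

After the circuit, the state carries amplitude sqrt(2)*(1 + I)/4 on |00>, sqrt(2)*(1 + I)/4 on |01>, sqrt(2)*(1 + I)/4 on |10>, sqrt(2)*(1 + I)/4 on |11>.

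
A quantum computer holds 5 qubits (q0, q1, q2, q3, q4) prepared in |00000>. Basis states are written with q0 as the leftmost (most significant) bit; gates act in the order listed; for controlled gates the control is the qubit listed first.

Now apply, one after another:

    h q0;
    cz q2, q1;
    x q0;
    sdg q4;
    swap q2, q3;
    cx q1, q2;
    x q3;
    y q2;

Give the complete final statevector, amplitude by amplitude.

After the circuit, the state carries amplitude sqrt(2)*I/2 on |00110>, sqrt(2)*I/2 on |10110>, and 0 on every other basis state.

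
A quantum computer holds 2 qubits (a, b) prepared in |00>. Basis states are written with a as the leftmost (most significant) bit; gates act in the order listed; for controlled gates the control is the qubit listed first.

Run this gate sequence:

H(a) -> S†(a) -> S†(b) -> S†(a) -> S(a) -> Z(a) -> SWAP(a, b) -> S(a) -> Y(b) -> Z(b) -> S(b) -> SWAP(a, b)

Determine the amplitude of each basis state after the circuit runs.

The resulting statevector has amplitude sqrt(2)/2 on |00>, 0 on |01>, sqrt(2)/2 on |10>, 0 on |11>.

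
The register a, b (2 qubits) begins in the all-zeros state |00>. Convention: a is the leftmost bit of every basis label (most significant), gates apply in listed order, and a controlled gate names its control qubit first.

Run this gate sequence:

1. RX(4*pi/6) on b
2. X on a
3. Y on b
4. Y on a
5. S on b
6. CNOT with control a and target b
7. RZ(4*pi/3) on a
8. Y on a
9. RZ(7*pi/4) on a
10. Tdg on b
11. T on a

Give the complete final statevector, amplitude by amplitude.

The resulting statevector has amplitude 0 on |00>, 0 on |01>, -sqrt(3)*exp(11*I*pi/24)/2 on |10>, -exp(5*I*pi/24)/2 on |11>.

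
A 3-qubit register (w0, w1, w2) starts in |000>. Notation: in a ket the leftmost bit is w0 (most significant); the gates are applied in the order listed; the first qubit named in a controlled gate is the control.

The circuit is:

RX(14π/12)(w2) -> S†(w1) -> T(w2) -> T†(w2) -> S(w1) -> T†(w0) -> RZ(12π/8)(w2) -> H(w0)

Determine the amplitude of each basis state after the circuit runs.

The final amplitudes are (-1 + sqrt(3))*exp(I*pi/4)/4 on |000>, (1 + sqrt(3))*exp(I*pi/4)/4 on |001>, 0 on |010>, 0 on |011>, (-1 + sqrt(3))*exp(I*pi/4)/4 on |100>, (1 + sqrt(3))*exp(I*pi/4)/4 on |101>, 0 on |110>, 0 on |111>. Key observation: gates 2-5 undo each other exactly, leaving only the rest of the circuit to track.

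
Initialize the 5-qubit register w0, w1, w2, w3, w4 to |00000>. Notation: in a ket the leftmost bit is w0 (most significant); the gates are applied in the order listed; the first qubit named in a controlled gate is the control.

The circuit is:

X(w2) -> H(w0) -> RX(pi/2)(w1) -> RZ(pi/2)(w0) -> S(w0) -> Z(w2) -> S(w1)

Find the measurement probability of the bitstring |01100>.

The probability of measuring |01100> is 1/4.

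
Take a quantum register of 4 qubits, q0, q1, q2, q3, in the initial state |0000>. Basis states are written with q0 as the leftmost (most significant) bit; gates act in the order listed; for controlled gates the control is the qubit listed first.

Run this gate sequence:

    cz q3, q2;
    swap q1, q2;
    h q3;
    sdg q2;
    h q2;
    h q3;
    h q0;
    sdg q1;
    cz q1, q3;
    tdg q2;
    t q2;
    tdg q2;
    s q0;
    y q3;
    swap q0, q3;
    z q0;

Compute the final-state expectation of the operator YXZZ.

The observable YXZZ averages to 0.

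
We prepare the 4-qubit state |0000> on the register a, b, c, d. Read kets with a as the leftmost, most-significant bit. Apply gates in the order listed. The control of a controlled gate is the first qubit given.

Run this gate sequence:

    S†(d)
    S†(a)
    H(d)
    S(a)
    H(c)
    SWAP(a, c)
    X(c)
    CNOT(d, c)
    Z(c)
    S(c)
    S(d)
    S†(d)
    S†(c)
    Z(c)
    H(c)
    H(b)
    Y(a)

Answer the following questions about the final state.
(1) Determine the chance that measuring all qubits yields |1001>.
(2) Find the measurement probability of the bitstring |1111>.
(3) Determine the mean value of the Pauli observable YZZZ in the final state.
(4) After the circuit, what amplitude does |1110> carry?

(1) The probability of measuring |1001> is 1/16.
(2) The probability of measuring |1111> is 1/16.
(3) The observable YZZZ averages to 0.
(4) |1110> carries amplitude -I/4 in the final state.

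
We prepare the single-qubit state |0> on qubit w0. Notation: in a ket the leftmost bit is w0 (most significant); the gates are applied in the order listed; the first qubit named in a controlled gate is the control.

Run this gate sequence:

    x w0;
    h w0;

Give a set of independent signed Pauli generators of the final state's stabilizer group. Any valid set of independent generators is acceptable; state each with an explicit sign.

The stabilizer group can be generated by -X, among other valid generating sets.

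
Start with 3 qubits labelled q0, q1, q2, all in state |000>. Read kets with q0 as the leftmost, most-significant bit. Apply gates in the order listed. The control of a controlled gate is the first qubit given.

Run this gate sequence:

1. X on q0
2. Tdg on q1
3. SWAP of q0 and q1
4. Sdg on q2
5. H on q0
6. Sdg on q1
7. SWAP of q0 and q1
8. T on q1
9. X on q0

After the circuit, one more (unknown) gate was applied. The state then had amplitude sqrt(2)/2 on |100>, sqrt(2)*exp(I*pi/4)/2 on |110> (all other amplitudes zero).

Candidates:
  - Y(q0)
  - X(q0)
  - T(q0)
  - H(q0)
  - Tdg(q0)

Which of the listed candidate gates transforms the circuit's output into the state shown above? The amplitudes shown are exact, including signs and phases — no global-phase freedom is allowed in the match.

The unique candidate consistent with the amplitudes is Y(q0).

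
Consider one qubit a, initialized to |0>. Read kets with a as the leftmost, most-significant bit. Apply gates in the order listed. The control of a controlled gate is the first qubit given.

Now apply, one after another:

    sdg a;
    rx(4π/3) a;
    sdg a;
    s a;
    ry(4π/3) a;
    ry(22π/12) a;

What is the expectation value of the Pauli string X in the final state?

The expectation value of X is 1/4.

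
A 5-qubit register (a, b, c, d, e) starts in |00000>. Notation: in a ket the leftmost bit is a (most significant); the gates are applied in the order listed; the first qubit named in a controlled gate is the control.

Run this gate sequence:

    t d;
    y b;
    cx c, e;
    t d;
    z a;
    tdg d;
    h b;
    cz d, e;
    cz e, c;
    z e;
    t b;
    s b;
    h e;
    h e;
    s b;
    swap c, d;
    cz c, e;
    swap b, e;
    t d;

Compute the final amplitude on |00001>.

The amplitude on |00001> is sqrt(2)*exp(3*I*pi/4)/2.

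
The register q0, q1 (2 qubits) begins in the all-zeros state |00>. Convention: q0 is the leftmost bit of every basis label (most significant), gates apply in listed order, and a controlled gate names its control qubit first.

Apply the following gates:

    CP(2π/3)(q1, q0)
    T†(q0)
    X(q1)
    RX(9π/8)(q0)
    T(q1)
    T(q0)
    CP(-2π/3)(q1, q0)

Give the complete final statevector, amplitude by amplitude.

After the circuit, the state carries amplitude 0 on |00>, -exp(I*pi/4)*sin(pi/16) on |01>, 0 on |10>, -exp(I*pi/3)*cos(pi/16) on |11>.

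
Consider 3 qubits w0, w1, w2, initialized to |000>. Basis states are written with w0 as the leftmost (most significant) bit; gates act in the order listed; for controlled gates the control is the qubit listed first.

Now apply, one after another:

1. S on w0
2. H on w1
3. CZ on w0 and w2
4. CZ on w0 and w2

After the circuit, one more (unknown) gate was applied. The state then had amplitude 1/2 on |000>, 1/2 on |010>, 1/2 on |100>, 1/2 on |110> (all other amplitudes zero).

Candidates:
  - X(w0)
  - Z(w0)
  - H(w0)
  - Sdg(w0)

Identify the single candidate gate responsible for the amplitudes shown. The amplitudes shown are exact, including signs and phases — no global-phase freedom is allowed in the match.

It was H(w0) that produced the state shown. Key observation: steps 3-4 multiply out to the identity, so the circuit reduces to the remaining gates.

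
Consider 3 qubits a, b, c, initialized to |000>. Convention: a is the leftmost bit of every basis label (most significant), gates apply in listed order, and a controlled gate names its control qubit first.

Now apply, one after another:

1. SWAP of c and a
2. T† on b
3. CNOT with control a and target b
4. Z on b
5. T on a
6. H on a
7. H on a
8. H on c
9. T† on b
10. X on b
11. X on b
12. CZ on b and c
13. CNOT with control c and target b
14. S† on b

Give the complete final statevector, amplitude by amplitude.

After the circuit, the state carries amplitude sqrt(2)/2 on |000>, -sqrt(2)*I/2 on |011>, and 0 on every other basis state. Key observation: the block from step 10 through step 11 cancels to the identity and can be dropped.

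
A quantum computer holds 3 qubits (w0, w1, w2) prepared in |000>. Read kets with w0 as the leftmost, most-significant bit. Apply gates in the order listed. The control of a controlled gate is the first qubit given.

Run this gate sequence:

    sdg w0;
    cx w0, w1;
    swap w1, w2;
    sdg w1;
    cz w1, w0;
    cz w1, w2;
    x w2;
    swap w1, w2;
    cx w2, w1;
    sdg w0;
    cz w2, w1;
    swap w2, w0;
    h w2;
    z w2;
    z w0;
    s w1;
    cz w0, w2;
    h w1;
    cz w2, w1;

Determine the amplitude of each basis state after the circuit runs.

The final amplitudes are I/2 on |000>, -I/2 on |001>, -I/2 on |010>, -I/2 on |011>, 0 on |100>, 0 on |101>, 0 on |110>, 0 on |111>.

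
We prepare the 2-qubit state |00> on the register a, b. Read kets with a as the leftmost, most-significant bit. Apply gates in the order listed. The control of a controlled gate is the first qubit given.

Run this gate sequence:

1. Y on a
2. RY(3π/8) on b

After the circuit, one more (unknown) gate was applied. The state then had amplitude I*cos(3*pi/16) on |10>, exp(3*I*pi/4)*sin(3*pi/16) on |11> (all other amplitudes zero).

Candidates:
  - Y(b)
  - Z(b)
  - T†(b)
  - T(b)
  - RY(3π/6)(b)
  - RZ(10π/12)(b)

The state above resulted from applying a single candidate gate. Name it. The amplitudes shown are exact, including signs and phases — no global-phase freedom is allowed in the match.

The unique candidate consistent with the amplitudes is T(b).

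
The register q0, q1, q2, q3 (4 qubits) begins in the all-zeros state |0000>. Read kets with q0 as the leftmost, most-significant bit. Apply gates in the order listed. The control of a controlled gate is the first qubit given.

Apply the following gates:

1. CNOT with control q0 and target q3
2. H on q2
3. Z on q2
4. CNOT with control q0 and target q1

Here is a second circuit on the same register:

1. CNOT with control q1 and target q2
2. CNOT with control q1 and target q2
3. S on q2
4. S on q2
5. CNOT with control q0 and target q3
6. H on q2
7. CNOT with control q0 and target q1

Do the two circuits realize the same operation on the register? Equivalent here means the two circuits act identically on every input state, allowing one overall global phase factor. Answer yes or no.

No, they are not equivalent — no single phase factor reconciles the two unitaries.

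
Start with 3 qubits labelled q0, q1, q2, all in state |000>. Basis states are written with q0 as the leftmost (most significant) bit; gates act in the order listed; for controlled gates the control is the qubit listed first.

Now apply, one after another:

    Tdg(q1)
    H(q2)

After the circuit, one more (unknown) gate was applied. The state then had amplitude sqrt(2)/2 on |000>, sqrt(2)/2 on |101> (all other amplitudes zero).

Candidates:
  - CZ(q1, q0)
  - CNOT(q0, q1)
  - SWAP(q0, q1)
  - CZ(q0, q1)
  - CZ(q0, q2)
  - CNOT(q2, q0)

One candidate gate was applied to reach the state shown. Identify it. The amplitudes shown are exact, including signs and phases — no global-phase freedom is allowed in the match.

The applied gate was CNOT(q2, q0).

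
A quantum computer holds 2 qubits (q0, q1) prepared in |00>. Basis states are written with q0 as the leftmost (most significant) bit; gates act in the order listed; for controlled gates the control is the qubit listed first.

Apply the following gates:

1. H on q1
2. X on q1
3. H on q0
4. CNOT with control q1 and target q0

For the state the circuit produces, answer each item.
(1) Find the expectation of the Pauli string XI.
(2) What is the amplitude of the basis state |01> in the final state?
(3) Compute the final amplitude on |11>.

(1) The observable XI averages to 1.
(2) |01> carries amplitude 1/2 in the final state.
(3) The final state's coefficient on |11> equals 1/2.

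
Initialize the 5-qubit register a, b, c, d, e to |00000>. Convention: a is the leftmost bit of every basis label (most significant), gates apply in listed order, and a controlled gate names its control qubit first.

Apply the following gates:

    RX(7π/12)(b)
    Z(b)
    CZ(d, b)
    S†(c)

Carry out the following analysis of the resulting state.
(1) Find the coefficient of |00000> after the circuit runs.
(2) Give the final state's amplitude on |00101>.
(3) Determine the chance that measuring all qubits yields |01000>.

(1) |00000> carries amplitude -sqrt(2 - sqrt(2))/4 + sqrt(3*sqrt(2) + 6)/4 in the final state.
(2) The amplitude on |00101> is 0.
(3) The probability of measuring |01000> is -sqrt(2)/8 + sqrt(6)/8 + 1/2.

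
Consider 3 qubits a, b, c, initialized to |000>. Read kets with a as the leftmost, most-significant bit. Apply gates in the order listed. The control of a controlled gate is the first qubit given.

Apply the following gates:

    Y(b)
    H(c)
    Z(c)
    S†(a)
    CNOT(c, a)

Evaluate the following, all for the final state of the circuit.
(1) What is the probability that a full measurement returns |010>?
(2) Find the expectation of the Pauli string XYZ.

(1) The probability of measuring |010> is 1/2.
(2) In the final state, XYZ has expectation 0.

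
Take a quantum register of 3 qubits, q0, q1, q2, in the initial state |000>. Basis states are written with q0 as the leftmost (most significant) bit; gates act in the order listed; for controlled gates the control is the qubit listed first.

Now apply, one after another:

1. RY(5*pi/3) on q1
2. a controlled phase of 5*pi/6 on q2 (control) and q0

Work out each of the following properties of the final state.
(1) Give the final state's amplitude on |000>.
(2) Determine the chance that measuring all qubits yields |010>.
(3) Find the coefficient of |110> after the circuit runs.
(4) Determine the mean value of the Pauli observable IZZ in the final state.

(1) The amplitude on |000> is -sqrt(3)/2.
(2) The probability of measuring |010> is 1/4.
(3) |110> carries amplitude 0 in the final state.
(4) The observable IZZ averages to 1/2.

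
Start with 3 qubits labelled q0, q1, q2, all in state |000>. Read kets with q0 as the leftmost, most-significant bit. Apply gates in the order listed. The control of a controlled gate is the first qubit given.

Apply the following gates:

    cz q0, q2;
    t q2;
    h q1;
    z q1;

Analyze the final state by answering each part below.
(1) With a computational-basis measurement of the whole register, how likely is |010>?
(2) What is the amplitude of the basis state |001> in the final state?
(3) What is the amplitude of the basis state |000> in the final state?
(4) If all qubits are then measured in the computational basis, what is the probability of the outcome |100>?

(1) The probability of measuring |010> is 1/2.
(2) The amplitude on |001> is 0.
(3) |000> carries amplitude sqrt(2)/2 in the final state.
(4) A full measurement returns |100> with probability 0.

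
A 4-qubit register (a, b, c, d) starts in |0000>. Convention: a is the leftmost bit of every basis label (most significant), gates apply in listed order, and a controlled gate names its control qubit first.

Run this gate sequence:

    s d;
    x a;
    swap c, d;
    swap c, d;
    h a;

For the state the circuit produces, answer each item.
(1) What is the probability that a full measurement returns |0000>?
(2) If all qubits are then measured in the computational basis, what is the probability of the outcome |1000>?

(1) Outcome |0000> occurs with probability 1/2. Key observation: gates 3-4 undo each other exactly, leaving only the rest of the circuit to track.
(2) A full measurement returns |1000> with probability 1/2.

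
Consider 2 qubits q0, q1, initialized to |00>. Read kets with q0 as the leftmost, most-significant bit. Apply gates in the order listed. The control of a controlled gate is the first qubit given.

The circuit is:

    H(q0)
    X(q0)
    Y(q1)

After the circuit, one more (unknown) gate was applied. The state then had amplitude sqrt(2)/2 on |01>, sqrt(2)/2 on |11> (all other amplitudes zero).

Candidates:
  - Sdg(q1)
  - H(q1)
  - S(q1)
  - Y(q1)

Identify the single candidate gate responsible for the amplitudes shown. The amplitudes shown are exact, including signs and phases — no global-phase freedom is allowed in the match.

It was Sdg(q1) that produced the state shown.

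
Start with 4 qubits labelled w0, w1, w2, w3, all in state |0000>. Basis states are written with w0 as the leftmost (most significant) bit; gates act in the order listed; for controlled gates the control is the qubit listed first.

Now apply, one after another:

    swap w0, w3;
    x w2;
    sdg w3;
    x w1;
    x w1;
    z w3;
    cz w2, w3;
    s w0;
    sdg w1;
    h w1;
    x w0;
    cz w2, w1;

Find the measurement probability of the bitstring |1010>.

Outcome |1010> occurs with probability 1/2.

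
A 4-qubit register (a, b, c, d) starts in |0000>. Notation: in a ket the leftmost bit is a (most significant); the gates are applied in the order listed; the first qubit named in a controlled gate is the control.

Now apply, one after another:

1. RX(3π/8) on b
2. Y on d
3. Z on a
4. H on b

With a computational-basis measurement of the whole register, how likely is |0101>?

The probability of measuring |0101> is 1/2.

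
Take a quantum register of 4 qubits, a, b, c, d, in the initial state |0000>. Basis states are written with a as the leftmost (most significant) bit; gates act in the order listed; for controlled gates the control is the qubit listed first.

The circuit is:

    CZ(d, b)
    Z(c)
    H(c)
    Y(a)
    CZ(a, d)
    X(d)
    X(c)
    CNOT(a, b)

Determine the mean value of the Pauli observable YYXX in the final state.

The expectation value of YYXX is 0.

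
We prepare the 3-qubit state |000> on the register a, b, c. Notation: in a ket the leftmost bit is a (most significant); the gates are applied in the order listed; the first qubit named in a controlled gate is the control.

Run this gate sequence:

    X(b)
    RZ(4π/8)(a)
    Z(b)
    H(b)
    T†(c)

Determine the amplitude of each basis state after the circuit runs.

The final amplitudes are sqrt(2)*exp(3*I*pi/4)/2 on |000>, -sqrt(2)*exp(3*I*pi/4)/2 on |010>, and 0 on every other basis state.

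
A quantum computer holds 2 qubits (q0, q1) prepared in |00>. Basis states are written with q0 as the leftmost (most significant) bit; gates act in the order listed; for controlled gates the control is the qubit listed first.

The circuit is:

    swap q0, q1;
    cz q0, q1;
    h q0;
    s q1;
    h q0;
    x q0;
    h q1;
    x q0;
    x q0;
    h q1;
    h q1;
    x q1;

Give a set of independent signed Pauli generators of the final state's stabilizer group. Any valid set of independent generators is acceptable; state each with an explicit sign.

One valid set of independent stabilizer generators is +IX, -ZI (any independent generating set of the same group is equally correct). Key observation: steps 8-9 multiply out to the identity, so the circuit reduces to the remaining gates.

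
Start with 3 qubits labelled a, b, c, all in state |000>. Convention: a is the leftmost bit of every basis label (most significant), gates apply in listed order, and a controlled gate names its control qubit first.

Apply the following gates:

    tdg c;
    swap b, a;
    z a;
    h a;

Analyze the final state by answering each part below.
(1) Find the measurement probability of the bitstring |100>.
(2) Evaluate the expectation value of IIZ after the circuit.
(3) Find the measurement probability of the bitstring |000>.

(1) A full measurement returns |100> with probability 1/2.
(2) The expectation value of IIZ is 1.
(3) A full measurement returns |000> with probability 1/2.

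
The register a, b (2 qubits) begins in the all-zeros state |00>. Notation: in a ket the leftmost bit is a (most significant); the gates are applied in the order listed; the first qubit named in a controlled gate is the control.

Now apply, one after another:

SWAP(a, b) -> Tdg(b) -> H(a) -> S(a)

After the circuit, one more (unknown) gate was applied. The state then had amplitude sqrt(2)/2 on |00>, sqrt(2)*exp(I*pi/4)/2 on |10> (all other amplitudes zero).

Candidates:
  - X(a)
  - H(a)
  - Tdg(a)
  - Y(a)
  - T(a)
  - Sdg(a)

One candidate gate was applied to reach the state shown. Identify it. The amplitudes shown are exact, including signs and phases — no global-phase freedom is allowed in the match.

The applied gate was Tdg(a).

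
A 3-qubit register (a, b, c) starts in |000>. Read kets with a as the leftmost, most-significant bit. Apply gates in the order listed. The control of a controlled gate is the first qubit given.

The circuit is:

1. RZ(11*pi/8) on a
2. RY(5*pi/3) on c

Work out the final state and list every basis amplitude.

After the circuit, the state carries amplitude sqrt(3)*exp(5*I*pi/16)/2 on |000>, -exp(5*I*pi/16)/2 on |001>, and 0 on every other basis state.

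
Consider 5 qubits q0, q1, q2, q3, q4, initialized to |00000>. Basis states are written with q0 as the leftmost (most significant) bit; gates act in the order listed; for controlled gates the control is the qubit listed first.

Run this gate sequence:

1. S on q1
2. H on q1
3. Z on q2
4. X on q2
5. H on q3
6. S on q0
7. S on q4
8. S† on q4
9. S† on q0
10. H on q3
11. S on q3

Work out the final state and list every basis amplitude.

The final amplitudes are sqrt(2)/2 on |00100>, sqrt(2)/2 on |01100>, and 0 on every other basis state. Key observation: steps 5-10 multiply out to the identity, so the circuit reduces to the remaining gates.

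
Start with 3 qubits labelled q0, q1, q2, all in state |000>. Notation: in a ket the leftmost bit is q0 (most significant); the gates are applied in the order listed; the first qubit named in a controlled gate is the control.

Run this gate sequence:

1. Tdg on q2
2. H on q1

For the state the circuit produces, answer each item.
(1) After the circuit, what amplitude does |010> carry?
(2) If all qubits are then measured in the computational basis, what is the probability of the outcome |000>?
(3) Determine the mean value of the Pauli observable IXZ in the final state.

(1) |010> carries amplitude sqrt(2)/2 in the final state.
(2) Outcome |000> occurs with probability 1/2.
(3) The observable IXZ averages to 1.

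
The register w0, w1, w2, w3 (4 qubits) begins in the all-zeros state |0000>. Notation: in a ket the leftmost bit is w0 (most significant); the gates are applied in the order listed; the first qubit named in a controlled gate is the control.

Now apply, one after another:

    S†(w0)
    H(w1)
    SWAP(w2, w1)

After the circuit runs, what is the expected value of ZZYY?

The expectation value of ZZYY is 0.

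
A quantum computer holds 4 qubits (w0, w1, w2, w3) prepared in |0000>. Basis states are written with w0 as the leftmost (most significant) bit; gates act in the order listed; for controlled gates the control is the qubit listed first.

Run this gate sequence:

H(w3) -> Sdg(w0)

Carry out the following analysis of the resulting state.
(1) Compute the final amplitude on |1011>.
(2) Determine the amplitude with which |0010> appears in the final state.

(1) The final state's coefficient on |1011> equals 0.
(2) The final state's coefficient on |0010> equals 0.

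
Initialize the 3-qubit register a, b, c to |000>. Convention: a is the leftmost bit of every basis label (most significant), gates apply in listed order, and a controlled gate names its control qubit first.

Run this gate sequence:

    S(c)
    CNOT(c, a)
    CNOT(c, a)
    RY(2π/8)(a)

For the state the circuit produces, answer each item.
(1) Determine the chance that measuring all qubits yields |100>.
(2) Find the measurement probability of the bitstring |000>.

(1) The probability of measuring |100> is 1/2 - sqrt(2)/4. Key observation: steps 2-3 multiply out to the identity, so the circuit reduces to the remaining gates.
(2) Outcome |000> occurs with probability sqrt(2)/4 + 1/2.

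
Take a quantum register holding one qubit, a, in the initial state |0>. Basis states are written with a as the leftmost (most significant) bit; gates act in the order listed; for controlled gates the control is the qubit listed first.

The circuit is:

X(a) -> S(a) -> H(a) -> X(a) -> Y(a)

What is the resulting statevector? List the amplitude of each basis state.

The final amplitudes are sqrt(2)/2 on |0>, sqrt(2)/2 on |1>.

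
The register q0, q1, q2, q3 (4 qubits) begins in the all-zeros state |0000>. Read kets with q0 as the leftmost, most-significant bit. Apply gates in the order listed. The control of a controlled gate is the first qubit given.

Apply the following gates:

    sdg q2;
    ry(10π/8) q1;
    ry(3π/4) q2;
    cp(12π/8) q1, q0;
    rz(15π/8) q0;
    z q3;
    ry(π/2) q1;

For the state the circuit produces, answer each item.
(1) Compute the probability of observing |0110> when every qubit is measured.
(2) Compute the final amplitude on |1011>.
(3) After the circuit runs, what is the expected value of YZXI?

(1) The probability of measuring |0110> is 1/8.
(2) |1011> carries amplitude 0 in the final state.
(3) The observable YZXI averages to 0.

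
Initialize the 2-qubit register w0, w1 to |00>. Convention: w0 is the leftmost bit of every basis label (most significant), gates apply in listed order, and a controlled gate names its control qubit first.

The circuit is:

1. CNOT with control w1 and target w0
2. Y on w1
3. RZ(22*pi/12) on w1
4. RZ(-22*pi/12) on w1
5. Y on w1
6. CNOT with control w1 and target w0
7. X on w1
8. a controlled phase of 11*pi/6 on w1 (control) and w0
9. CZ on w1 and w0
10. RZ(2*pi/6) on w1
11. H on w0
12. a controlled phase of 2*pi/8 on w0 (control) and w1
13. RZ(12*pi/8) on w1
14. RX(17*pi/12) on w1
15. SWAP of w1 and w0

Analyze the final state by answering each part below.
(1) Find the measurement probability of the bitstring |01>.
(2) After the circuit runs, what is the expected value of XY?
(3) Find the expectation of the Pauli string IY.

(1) The probability of measuring |01> is -sqrt(2)/16 + sqrt(6)/16 + 1/4. Key observation: gates 1-6 undo each other exactly, leaving only the rest of the circuit to track.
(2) In the final state, XY has expectation 0.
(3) In the final state, IY has expectation sqrt(2)/2.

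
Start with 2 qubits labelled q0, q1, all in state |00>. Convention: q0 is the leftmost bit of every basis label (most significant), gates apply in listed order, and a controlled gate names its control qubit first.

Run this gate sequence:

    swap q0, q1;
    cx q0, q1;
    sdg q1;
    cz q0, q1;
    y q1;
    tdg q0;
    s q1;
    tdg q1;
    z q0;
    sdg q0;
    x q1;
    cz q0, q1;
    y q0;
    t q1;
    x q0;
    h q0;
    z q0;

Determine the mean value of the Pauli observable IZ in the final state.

The expectation value of IZ is 1.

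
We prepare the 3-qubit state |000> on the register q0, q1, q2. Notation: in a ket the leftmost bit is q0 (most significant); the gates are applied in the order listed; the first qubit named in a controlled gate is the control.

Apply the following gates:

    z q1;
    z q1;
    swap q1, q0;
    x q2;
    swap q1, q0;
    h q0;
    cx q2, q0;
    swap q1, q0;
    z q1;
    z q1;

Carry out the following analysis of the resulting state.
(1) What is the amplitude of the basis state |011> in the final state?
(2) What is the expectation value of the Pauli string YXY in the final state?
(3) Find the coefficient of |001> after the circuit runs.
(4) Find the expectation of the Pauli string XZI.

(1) |011> carries amplitude sqrt(2)/2 in the final state.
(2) The observable YXY averages to 0.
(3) The amplitude on |001> is sqrt(2)/2.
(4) The observable XZI averages to 0.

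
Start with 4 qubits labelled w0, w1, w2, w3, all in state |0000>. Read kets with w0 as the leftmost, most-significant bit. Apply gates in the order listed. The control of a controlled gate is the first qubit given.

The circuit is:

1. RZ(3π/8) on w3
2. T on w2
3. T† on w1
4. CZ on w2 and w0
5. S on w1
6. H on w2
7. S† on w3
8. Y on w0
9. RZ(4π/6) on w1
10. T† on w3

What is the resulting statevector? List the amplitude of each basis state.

The resulting statevector has amplitude -sqrt(2)*exp(47*I*pi/48)/2 on |1000>, -sqrt(2)*exp(47*I*pi/48)/2 on |1010>, and 0 on every other basis state.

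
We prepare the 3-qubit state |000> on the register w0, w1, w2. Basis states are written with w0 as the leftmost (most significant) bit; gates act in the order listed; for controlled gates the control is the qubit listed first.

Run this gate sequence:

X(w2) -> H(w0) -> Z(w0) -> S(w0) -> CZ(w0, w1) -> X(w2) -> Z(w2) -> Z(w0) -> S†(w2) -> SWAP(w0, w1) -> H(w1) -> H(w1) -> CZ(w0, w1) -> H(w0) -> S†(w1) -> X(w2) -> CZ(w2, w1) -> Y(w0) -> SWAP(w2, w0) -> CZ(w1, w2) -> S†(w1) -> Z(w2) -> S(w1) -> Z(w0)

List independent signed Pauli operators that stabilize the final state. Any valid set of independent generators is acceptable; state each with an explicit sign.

The final state is stabilized by the group generated by -IXZ, +IZX, -ZII; other independent generating sets are equally valid.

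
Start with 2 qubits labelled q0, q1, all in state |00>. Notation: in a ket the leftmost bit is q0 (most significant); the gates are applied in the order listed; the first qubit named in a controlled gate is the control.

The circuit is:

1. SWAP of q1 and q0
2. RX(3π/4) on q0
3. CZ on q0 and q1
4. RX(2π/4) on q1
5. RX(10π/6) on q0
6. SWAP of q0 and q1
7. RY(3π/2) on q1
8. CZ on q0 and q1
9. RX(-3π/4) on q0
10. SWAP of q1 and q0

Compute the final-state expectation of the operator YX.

In the final state, YX has expectation -sqrt(6)/4 + sqrt(2)/4.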